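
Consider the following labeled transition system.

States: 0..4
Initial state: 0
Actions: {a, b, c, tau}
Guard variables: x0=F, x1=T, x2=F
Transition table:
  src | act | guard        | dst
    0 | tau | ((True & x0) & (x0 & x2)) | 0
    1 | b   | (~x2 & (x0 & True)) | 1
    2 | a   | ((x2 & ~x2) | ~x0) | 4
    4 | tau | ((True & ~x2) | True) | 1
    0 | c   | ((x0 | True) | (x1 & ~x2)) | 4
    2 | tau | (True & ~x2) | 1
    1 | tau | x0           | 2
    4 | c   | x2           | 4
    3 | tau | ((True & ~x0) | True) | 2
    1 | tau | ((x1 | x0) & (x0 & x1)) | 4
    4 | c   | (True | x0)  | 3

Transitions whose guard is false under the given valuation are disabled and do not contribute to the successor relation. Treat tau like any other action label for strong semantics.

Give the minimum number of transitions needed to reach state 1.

Answer: 2

Analysis:
Layered search for 1:
  depth 0: {0}
  depth 1: {4}
  depth 2: {1,3}
1 enters at depth 2; path c·tau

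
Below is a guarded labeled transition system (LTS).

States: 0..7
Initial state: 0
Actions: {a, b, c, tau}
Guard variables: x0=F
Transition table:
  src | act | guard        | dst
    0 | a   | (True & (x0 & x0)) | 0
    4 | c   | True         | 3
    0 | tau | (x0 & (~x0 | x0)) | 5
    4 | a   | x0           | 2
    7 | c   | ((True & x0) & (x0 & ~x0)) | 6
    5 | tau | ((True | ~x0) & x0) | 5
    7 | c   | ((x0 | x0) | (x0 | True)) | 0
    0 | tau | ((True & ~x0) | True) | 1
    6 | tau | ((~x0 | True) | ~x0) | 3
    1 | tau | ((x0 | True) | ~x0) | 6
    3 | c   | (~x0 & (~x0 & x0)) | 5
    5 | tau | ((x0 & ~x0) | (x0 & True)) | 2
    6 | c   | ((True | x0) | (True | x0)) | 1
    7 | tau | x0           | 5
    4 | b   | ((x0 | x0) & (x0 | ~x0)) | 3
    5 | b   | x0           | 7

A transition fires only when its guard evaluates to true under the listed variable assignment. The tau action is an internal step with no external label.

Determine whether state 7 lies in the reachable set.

Guard filter leaves 6 enabled edge(s).
L0 = {0}
L1 = {1}  total {0,1}
L2 = {6}  total {0,1,6}
L3 = {3}  total {0,1,3,6}
R = {0,1,3,6}

Answer: UNREACHABLE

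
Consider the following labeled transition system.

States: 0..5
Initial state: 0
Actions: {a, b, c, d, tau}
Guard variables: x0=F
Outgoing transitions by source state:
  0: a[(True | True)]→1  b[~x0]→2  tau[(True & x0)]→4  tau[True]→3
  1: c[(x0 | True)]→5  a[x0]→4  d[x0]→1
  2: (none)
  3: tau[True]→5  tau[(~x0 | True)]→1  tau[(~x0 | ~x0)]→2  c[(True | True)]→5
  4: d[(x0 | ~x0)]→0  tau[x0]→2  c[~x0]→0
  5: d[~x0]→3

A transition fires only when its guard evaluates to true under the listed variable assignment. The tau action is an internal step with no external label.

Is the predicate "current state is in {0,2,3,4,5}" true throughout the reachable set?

Allowed set {0,2,3,4,5}
Reach set: {0,1,2,3,5}
  0: safe
  1: outside
  2: safe
  3: safe
  5: safe
witness against invariant: a → 1

Answer: INVARIANT VIOLATED at state 1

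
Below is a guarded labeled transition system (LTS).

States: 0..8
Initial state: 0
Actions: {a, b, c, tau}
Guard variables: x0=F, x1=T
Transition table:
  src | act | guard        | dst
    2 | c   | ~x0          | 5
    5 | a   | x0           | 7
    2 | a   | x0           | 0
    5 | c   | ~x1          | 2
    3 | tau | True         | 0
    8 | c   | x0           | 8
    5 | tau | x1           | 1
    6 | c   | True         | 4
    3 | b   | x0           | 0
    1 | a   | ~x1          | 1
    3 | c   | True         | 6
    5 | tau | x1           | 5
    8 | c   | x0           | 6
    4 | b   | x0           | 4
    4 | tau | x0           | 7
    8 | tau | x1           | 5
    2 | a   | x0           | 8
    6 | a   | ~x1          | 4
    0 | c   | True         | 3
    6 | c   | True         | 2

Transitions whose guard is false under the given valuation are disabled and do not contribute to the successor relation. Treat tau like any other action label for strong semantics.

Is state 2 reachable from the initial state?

9 transition(s) survive guard evaluation.
depth 0: {0}
depth 1: {3}  total {0,3}
depth 2: {6}  total {0,3,6}
depth 3: {2,4}  total {0,2,3,4,6}
depth 4: {5}  total {0,2,3,4,5,6}
depth 5: {1}  total {0,1,2,3,4,5,6}
Reach set: {0,1,2,3,4,5,6}
witness 2: c·c·c

Answer: REACHABLE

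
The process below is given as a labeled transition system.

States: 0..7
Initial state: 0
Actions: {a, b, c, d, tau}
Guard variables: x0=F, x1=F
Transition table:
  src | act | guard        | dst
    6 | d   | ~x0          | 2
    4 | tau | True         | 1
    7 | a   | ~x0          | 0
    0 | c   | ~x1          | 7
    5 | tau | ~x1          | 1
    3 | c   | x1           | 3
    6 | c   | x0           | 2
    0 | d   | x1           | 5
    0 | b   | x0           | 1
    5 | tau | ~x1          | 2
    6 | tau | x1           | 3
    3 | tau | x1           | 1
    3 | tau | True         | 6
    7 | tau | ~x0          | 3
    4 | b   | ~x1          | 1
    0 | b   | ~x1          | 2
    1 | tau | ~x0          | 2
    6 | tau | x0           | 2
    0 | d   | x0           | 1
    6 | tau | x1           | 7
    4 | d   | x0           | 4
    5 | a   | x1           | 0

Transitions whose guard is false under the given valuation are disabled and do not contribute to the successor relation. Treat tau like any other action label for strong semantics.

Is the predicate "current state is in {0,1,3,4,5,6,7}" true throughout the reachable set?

Allowed set {0,1,3,4,5,6,7}
Reach set: {0,2,3,6,7}
  0: ok
  2: VIOLATES
  3: ok
  6: ok
  7: ok
reach 2 via b — violates

Answer: INVARIANT VIOLATED at state 2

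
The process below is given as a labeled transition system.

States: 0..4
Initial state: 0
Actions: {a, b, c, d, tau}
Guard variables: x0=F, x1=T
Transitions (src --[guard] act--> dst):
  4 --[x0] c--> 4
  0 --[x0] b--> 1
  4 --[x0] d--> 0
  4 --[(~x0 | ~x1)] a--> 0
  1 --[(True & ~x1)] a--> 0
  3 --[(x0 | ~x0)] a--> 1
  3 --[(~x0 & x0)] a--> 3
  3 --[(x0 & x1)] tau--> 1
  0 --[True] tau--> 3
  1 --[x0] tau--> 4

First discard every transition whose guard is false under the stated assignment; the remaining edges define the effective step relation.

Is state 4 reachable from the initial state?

Answer: UNREACHABLE

Analysis:
3 transition(s) survive guard evaluation.
Layer 0: {0}
Layer 1: {3}  now seen {0,3}
Layer 2: {1}  now seen {0,1,3}
R = {0,1,3}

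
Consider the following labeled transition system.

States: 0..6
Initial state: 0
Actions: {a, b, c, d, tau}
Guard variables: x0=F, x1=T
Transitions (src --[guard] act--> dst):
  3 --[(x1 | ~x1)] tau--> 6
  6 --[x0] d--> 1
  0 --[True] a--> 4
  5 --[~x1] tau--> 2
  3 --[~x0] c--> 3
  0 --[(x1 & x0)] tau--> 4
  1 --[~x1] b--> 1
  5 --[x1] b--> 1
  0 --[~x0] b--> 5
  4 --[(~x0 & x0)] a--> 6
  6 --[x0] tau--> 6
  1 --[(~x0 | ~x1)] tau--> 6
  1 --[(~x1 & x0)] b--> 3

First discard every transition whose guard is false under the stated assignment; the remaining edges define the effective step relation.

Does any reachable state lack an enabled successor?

Reach set: {0,1,4,5,6}
  0: a→4  b→5  [2 out]
  1: tau→6  [1 out]
  4: ∅  [no exit]
  5: b→1  [1 out]
  6: ∅  [no exit]
Path to 4: a

Answer: DEADLOCK at state 4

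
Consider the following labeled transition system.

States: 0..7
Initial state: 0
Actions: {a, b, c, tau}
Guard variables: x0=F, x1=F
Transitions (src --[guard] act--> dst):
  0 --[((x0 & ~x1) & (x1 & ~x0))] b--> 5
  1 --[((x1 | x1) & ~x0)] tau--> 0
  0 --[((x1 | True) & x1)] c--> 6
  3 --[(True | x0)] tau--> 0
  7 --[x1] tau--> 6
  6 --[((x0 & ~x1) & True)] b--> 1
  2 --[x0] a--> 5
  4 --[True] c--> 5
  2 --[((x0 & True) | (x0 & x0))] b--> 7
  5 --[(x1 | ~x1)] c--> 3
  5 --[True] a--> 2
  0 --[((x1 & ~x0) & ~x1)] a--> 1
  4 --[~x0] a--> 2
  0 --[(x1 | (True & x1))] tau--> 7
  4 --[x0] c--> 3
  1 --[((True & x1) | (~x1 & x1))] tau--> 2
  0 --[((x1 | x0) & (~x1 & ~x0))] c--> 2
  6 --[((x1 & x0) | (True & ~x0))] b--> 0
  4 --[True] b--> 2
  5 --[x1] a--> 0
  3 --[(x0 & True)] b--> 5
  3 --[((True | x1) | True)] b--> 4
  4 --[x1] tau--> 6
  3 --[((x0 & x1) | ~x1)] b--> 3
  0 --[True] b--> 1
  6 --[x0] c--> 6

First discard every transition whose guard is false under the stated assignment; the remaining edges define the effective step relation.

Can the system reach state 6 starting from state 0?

Answer: UNREACHABLE

Trace:
After dropping false guards: 10 live edges.
Layer 0: {0}
Layer 1: {1}  total {0,1}
Reachable = {0,1}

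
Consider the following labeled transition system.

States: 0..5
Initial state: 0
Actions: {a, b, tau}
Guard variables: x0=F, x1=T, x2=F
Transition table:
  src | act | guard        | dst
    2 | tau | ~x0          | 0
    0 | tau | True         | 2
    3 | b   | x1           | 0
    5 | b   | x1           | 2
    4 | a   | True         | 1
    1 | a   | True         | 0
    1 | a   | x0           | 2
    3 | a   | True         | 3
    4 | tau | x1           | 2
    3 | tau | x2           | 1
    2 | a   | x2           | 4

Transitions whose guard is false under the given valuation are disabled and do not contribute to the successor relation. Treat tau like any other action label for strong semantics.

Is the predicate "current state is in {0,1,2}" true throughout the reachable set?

Answer: INVARIANT HOLDS

Working:
Safe = {0,1,2}
Reachable = {0,2}
  0: ✓
  2: ✓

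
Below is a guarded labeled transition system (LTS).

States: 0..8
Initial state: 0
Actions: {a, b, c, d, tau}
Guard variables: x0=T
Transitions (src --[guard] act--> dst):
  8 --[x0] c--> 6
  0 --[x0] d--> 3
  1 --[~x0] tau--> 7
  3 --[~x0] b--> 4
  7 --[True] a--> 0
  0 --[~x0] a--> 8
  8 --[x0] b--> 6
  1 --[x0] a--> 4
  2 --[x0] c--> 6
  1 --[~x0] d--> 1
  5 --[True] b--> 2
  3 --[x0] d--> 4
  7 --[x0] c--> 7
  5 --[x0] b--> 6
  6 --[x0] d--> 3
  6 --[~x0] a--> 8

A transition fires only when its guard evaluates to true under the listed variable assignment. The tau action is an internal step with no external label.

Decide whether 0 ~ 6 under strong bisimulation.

Bisimulation quotient by refinement:
  round 0: {{0,1,2,3,4,5,6,7,8}}
  round 1: {{0,3,6},{1},{2},{4},{5},{7},{8}}
  round 2: {{0,6},{1},{2},{3},{4},{5},{7},{8}}
stable after 3 split(s): 8 block(s)
[0]={0,6}  [6]={0,6}

Answer: BISIMILAR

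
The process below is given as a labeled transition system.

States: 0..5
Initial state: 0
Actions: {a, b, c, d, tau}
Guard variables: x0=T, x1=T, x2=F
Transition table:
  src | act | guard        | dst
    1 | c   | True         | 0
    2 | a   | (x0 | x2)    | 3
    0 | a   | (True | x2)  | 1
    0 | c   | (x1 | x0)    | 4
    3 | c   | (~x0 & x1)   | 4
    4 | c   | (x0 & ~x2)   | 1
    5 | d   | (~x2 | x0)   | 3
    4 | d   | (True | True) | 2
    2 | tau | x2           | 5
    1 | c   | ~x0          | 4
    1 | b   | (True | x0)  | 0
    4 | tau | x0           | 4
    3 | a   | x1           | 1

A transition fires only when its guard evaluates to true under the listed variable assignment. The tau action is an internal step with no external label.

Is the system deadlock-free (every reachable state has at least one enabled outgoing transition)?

Reach set: {0,1,2,3,4}
  0: a→1  c→4  [2 out]
  1: b→0  c→0  [2 out]
  2: a→3  [1 out]
  3: a→1  [1 out]
  4: c→1  d→2  tau→4  [3 out]

Answer: DEADLOCK-FREE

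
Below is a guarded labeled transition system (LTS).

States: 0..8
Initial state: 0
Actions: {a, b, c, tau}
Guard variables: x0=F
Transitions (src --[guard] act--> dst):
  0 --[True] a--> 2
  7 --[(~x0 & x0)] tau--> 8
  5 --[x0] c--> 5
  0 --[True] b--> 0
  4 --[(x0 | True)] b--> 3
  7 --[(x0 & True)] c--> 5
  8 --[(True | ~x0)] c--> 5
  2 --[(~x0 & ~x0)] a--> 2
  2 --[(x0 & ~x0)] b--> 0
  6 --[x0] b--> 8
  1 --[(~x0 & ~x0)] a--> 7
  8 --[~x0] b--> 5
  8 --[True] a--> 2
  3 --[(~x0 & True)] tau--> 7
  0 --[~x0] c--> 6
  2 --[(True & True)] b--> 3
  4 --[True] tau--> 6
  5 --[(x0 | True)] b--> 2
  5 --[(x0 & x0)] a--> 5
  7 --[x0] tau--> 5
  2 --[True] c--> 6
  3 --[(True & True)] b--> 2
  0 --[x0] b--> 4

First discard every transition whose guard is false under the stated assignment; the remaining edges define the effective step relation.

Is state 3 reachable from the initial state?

Answer: REACHABLE

Working:
After dropping false guards: 15 live edges.
depth 0: {0}
depth 1: {2,6}  total {0,2,6}
depth 2: {3}  total {0,2,3,6}
depth 3: {7}  total {0,2,3,6,7}
Reach set: {0,2,3,6,7}
witness 3: a·b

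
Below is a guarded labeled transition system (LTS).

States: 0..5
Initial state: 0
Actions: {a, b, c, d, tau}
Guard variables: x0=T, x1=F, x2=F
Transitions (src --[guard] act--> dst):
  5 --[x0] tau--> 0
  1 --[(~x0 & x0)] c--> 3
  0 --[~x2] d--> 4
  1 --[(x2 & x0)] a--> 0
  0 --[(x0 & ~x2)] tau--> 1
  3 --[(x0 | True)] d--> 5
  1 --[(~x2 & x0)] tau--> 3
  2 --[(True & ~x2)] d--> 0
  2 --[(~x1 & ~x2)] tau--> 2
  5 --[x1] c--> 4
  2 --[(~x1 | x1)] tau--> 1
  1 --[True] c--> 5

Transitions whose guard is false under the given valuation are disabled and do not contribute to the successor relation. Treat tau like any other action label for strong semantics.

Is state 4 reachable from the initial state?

9 transition(s) survive guard evaluation.
Layer 0: {0}
Layer 1: {1,4}  cumulative {0,1,4}
Layer 2: {3,5}  cumulative {0,1,3,4,5}
Reach set: {0,1,3,4,5}
witness 4: d

Answer: REACHABLE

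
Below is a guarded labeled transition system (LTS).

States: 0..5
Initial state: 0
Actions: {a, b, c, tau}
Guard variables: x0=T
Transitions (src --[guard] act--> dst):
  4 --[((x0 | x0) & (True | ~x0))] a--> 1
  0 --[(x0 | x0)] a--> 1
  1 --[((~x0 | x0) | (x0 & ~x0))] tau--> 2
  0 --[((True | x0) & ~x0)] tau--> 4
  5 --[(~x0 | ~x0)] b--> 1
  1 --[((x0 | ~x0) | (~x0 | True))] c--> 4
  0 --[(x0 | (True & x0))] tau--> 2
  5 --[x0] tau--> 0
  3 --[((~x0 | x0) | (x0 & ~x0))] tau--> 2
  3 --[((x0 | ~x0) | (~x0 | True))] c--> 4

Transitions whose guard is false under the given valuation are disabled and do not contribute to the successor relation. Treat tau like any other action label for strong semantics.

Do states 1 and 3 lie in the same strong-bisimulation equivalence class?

Answer: BISIMILAR

Working:
Bisimulation quotient by refinement:
  P[0] = {{0,1,2,3,4,5}}
  P[1] = {{0},{1,3},{2},{4},{5}}
5 equivalence class(es) (converged in 2)
[1]={1,3}  [3]={1,3}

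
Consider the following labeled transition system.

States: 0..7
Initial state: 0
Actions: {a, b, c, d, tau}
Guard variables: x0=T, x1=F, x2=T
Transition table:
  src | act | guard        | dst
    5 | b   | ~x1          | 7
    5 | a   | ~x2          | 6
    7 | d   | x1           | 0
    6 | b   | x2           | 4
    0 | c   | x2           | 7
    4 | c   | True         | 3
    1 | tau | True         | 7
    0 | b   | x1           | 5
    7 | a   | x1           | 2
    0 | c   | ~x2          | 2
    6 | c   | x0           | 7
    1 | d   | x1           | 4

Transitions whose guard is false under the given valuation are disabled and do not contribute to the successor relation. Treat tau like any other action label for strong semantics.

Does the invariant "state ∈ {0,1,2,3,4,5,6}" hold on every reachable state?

Allowed set {0,1,2,3,4,5,6}
Reach set: {0,7}
  0: ✓
  7: VIOLATES
witness against invariant: c → 7

Answer: INVARIANT VIOLATED at state 7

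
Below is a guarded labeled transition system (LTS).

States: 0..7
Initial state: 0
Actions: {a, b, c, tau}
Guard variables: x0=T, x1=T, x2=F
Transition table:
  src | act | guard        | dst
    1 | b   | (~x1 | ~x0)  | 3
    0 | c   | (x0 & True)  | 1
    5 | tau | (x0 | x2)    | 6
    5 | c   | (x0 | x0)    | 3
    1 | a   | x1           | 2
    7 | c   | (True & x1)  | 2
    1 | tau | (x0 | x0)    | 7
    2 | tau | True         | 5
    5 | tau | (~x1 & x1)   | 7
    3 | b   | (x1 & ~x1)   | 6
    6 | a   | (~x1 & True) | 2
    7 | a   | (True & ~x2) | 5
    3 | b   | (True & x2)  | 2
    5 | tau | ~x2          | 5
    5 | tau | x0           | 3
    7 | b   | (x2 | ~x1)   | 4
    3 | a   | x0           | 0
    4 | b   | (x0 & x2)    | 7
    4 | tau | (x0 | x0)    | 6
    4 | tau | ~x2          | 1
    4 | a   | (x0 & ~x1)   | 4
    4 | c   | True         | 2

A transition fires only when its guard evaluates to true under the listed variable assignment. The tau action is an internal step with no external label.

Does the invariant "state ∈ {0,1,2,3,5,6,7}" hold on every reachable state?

Answer: INVARIANT HOLDS

Analysis:
Safe = {0,1,2,3,5,6,7}
R = {0,1,2,3,5,6,7}
  0: ok
  1: ok
  2: ok
  3: ok
  5: ok
  6: ok
  7: ok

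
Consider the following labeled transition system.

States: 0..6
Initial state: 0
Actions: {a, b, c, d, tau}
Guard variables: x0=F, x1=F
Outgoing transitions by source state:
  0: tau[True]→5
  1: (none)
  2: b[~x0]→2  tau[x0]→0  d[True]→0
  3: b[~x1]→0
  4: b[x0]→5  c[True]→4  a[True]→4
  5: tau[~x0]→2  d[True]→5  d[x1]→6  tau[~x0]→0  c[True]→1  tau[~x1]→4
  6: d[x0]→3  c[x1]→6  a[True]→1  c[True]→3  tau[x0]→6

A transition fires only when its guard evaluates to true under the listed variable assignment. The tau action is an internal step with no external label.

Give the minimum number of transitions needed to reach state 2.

BFS to 2:
  L0 = {0}
  L1 = {5}
  L2 = {1,2,4}
depth(2)=2, e.g. tau·tau

Answer: 2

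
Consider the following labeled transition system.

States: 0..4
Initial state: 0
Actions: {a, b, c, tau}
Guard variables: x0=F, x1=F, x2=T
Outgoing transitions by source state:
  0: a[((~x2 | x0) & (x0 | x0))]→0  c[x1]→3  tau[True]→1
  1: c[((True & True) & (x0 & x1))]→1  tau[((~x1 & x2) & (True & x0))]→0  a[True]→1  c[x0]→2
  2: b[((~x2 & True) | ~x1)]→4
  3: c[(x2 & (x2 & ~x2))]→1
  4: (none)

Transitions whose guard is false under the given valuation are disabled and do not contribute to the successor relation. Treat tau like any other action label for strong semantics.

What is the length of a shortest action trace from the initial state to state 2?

BFS to 2:
  L0 = {0}
  L1 = {1}
2 never appears.

Answer: UNREACHABLE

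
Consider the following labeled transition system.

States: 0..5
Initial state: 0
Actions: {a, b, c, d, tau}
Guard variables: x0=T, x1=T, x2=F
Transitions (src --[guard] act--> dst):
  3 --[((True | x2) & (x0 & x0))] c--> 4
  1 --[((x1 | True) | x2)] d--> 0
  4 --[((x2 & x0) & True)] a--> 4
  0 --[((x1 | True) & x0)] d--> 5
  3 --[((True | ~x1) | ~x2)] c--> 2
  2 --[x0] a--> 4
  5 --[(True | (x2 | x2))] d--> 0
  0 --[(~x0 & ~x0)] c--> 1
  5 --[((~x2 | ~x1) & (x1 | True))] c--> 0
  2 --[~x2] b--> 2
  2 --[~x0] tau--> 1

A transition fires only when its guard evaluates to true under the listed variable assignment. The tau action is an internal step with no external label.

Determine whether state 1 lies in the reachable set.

Answer: UNREACHABLE

Trace:
8 transition(s) survive guard evaluation.
depth 0: {0}
depth 1: {5}  total {0,5}
Reach set: {0,5}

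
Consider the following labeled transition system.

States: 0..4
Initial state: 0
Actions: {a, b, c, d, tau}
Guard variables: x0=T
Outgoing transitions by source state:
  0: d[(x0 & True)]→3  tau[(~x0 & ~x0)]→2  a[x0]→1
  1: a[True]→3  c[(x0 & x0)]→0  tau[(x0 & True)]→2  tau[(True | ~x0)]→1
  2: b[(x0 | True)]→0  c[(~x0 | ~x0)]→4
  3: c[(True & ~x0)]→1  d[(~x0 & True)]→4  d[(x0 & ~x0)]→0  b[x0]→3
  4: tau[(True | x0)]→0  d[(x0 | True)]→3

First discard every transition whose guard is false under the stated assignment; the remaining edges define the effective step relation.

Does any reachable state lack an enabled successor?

Answer: DEADLOCK-FREE

Analysis:
R = {0,1,2,3}
  0: a→1  d→3  [2 exit(s)]
  1: a→3  c→0  tau→1  tau→2  [4 exit(s)]
  2: b→0  [1 exit(s)]
  3: b→3  [1 exit(s)]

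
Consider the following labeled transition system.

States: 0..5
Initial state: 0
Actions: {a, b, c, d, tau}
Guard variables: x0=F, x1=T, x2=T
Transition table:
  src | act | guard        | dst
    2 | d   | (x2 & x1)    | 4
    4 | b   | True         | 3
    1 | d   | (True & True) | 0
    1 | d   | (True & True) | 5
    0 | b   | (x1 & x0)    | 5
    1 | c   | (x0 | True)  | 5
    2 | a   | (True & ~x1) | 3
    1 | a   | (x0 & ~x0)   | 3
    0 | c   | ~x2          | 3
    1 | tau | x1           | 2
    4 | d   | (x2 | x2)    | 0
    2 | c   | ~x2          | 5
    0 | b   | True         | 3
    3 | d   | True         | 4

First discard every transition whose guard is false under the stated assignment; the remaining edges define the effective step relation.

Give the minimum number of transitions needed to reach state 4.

BFS to 4:
  depth 0: {0}
  depth 1: {3}
  depth 2: {4}
first hit 4 at d=2 via b·d

Answer: 2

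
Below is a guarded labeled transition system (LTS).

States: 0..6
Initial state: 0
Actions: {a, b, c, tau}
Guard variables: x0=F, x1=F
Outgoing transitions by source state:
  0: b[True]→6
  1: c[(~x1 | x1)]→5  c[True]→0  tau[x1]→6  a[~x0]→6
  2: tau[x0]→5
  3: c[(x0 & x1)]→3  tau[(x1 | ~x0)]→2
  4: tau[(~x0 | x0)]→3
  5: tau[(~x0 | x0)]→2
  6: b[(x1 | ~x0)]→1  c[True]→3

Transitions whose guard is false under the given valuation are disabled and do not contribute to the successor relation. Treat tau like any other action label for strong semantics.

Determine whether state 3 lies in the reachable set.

9 transition(s) survive guard evaluation.
Layer 0: {0}
Layer 1: {6}  now seen {0,6}
Layer 2: {1,3}  now seen {0,1,3,6}
Layer 3: {2,5}  now seen {0,1,2,3,5,6}
Reachable = {0,1,2,3,5,6}
trace reaching 3: b·c

Answer: REACHABLE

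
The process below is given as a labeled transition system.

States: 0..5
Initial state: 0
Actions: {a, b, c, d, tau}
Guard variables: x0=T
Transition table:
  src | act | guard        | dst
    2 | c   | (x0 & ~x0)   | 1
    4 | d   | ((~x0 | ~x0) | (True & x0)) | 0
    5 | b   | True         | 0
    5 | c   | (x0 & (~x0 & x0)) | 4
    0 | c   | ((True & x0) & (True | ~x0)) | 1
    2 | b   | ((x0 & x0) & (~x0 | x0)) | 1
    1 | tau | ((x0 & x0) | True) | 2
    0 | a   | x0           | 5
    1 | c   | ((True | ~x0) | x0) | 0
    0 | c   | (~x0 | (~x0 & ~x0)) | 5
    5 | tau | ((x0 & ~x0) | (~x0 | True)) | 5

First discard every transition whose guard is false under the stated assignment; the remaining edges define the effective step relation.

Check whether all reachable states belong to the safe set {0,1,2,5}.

Answer: INVARIANT HOLDS

Working:
Allowed set {0,1,2,5}
Reach set: {0,1,2,5}
  0: ok
  1: ok
  2: ok
  5: ok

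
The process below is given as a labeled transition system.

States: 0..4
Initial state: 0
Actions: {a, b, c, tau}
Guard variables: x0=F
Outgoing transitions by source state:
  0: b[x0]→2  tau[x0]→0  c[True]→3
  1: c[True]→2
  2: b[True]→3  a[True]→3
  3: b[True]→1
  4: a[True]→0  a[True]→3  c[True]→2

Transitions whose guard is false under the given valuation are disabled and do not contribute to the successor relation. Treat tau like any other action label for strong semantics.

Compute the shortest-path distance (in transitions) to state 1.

BFS to 1:
  L0 = {0}
  L1 = {3}
  L2 = {1}
first hit 1 at d=2 via c·b

Answer: 2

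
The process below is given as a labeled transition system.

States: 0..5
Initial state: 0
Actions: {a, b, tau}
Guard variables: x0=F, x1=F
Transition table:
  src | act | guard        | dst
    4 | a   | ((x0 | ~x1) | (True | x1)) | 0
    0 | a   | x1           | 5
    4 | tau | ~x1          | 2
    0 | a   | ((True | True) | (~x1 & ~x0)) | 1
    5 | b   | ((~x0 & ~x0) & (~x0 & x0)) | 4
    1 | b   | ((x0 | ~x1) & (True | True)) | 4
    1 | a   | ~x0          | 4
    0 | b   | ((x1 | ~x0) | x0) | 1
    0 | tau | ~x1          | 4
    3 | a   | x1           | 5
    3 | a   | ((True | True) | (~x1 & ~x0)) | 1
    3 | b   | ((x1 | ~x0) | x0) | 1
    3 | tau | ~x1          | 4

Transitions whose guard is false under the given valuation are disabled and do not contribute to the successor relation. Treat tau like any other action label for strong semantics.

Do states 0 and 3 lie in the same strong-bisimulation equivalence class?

Answer: BISIMILAR

Analysis:
Bisimulation quotient by refinement:
  P[0] = {{0,1,2,3,4,5}}
  P[1] = {{0,3},{1},{2,5},{4}}
4 equivalence class(es) (converged in 2)
[0]={0,3}  [3]={0,3}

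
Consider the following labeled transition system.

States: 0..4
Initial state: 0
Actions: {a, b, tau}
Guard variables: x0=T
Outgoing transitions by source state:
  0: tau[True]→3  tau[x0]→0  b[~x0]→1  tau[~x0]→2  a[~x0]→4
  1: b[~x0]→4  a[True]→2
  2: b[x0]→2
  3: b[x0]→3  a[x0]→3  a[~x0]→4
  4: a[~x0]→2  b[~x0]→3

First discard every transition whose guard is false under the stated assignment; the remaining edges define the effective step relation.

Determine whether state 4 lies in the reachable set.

Answer: UNREACHABLE

Trace:
After dropping false guards: 6 live edges.
L0 = {0}
L1 = {3}  now seen {0,3}
Reach set: {0,3}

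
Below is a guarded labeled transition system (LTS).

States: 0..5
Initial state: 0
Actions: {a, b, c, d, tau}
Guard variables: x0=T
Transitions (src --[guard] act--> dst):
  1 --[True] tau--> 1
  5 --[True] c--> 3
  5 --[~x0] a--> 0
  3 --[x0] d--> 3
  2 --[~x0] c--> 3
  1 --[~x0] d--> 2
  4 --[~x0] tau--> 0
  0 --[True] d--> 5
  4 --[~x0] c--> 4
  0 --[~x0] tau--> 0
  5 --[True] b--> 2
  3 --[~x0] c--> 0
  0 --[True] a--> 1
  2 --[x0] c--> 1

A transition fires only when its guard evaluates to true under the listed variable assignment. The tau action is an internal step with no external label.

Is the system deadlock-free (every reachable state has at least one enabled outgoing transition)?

R = {0,1,2,3,5}
  0: a→1  d→5  [2 exit(s)]
  1: tau→1  [1 exit(s)]
  2: c→1  [1 exit(s)]
  3: d→3  [1 exit(s)]
  5: b→2  c→3  [2 exit(s)]

Answer: DEADLOCK-FREE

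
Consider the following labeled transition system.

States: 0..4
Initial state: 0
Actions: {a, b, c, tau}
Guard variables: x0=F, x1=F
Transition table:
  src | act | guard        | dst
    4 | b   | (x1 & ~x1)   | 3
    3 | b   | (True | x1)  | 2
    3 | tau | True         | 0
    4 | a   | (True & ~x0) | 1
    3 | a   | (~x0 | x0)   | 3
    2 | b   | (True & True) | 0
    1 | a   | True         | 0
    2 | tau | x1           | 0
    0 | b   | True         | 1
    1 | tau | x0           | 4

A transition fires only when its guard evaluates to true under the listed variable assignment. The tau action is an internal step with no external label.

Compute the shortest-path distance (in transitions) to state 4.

Breadth-first toward 4:
  Layer 0: {0}
  Layer 1: {1}
4 never appears.

Answer: UNREACHABLE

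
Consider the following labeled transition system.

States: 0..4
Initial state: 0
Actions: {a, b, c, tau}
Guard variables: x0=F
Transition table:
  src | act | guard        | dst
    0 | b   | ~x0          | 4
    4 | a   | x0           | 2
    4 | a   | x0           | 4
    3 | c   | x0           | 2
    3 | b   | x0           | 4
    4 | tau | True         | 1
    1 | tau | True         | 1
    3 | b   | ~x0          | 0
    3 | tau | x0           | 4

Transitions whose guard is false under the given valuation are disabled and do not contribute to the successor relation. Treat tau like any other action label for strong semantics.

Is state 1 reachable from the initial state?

Guard filter leaves 4 enabled edge(s).
Layer 0: {0}
Layer 1: {4}  now seen {0,4}
Layer 2: {1}  now seen {0,1,4}
Reach set: {0,1,4}
trace reaching 1: b·tau

Answer: REACHABLE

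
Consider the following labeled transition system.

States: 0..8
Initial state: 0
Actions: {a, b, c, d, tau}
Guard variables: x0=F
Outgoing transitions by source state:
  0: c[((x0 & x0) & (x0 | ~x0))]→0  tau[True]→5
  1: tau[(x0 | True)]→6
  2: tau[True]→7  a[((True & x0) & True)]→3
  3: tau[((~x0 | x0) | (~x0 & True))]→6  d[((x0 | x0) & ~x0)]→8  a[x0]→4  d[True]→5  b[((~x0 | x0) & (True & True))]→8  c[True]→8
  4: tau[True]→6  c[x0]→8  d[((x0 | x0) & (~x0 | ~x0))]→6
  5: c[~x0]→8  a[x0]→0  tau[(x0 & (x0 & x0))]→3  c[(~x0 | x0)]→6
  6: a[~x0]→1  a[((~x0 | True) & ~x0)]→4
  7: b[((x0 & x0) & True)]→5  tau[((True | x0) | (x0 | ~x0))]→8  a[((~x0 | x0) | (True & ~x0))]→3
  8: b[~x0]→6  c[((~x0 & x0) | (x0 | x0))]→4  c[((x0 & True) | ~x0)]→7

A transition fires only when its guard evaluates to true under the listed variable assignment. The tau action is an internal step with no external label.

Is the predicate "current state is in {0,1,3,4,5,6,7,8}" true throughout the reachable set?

Answer: INVARIANT HOLDS

Analysis:
Inv-set: {0,1,3,4,5,6,7,8}
Reach set: {0,1,3,4,5,6,7,8}
  0: ✓
  1: ✓
  3: ✓
  4: ✓
  5: ✓
  6: ✓
  7: ✓
  8: ✓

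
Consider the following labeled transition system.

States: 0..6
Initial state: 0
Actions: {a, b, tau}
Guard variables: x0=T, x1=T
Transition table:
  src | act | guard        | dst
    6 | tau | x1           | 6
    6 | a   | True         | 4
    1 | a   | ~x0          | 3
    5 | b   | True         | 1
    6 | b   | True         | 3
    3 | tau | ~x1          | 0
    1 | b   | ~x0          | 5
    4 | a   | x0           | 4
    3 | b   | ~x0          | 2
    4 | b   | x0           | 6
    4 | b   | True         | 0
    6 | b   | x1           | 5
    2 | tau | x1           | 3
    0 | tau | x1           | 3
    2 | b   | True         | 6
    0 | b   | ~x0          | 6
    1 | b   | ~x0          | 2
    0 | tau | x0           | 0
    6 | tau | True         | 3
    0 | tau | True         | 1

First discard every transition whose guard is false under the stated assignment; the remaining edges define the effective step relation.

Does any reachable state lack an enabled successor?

Reach set: {0,1,3}
  0: tau→0  tau→1  tau→3  [3 exit(s)]
  1: ∅  [deadlock]
  3: ∅  [deadlock]
Path to 1: tau

Answer: DEADLOCK at state 1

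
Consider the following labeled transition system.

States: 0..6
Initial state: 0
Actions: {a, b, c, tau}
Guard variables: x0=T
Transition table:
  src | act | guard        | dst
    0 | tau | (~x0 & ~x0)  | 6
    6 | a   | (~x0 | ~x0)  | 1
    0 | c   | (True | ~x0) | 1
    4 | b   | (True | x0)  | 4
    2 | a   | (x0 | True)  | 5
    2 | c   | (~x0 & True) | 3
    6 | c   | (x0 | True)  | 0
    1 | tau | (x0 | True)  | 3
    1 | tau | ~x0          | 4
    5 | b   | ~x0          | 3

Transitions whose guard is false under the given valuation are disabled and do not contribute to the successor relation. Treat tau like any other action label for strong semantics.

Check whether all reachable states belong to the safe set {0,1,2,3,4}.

Safe = {0,1,2,3,4}
Reach set: {0,1,3}
  0: ✓
  1: ✓
  3: ✓

Answer: INVARIANT HOLDS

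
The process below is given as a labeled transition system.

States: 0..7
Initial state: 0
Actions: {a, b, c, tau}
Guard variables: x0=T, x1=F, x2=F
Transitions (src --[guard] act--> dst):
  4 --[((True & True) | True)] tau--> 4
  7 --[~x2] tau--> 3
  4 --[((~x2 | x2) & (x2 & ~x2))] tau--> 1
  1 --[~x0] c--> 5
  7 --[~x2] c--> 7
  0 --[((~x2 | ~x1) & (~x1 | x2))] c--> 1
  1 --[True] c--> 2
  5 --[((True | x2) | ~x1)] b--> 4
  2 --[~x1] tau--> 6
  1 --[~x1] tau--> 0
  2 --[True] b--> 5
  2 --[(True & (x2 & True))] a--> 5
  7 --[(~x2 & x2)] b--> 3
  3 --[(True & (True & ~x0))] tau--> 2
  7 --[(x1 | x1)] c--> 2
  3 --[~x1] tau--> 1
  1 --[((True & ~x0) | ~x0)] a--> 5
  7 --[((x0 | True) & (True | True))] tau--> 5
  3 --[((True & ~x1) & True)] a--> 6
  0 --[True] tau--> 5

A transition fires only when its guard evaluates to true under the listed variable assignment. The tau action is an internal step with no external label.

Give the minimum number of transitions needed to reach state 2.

Answer: 2

Working:
BFS to 2:
  depth 0: {0}
  depth 1: {1,5}
  depth 2: {2,4}
depth(2)=2, e.g. c·c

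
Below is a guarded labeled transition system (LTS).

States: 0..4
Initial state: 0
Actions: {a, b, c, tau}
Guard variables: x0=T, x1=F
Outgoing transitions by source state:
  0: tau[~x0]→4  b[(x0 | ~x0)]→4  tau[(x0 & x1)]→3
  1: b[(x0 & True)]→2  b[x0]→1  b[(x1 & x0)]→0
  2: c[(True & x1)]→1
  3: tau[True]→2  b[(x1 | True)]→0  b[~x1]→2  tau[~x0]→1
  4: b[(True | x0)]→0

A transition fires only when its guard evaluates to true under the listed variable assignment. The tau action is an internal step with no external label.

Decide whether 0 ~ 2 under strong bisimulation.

Compute ~ classes (split until stable):
  round 0: {{0,1,2,3,4}}
  round 1: {{0,1,4},{2},{3}}
  round 2: {{0,4},{1},{2},{3}}
stable after 3 split(s): 4 block(s)
class of 0: {0,4}; class of 2: {2}

Answer: NOT BISIMILAR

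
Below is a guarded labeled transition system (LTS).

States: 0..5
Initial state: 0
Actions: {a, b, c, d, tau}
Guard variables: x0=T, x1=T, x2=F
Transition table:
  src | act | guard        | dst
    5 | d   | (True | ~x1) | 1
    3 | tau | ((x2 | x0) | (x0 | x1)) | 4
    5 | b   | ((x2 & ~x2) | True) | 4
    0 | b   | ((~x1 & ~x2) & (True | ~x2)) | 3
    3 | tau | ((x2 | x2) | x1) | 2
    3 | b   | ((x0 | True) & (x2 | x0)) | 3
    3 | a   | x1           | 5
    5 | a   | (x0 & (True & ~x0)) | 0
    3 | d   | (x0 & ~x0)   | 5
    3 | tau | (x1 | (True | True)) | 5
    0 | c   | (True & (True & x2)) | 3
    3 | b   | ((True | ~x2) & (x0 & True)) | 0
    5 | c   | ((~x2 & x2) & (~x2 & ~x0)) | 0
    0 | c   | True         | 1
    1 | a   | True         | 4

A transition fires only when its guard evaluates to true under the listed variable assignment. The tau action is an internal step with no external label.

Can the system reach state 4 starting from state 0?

Answer: REACHABLE

Trace:
10 transition(s) survive guard evaluation.
depth 0: {0}
depth 1: {1}  cumulative {0,1}
depth 2: {4}  cumulative {0,1,4}
Reachable = {0,1,4}
witness 4: c·a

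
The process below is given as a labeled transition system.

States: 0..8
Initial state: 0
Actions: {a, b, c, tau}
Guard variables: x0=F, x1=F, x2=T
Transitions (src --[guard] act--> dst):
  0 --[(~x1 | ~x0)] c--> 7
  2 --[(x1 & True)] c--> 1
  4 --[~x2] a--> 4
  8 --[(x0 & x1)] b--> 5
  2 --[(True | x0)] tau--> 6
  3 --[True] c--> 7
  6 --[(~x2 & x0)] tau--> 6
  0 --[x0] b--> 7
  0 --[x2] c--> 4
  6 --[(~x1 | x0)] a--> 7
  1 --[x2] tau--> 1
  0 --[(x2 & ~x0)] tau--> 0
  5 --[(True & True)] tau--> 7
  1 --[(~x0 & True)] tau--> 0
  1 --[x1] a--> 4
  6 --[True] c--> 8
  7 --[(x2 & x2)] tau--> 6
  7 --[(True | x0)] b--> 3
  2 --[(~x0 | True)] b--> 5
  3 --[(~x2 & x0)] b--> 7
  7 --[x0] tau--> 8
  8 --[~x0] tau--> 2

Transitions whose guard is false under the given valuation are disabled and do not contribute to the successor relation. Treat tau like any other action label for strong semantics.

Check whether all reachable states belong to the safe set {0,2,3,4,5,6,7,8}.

Allowed set {0,2,3,4,5,6,7,8}
Reach set: {0,2,3,4,5,6,7,8}
  0: safe
  2: safe
  3: safe
  4: safe
  5: safe
  6: safe
  7: safe
  8: safe

Answer: INVARIANT HOLDS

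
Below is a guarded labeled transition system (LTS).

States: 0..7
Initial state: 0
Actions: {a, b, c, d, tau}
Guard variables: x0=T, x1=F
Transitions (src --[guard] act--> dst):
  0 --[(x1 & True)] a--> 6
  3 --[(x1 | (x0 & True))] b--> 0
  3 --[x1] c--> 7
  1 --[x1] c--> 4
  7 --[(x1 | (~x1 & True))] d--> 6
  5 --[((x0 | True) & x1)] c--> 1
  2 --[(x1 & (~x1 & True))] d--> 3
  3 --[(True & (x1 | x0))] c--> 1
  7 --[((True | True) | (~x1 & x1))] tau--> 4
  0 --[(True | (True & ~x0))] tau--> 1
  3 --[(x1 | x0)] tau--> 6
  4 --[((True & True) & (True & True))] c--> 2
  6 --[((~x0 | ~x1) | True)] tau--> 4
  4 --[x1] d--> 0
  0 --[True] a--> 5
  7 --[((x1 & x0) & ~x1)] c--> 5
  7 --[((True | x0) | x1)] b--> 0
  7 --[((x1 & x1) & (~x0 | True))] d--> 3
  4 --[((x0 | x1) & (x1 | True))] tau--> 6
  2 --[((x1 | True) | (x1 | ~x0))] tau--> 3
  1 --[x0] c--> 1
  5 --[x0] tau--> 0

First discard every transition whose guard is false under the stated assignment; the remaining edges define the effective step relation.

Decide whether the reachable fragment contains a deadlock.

Answer: DEADLOCK-FREE

Trace:
Reachable = {0,1,5}
  0: a→5  tau→1  [2 out]
  1: c→1  [1 out]
  5: tau→0  [1 out]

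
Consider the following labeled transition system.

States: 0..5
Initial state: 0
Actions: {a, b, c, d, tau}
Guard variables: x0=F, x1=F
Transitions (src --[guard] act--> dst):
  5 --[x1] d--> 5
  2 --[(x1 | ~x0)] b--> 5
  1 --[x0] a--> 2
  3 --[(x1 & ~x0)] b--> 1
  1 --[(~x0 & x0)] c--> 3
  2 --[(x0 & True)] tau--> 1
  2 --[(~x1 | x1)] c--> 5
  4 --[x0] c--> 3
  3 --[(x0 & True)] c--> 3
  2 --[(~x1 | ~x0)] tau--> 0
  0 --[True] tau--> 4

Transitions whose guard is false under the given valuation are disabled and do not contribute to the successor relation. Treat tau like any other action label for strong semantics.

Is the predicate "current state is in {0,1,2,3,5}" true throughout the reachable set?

Answer: INVARIANT VIOLATED at state 4

Trace:
Safe = {0,1,2,3,5}
Reach set: {0,4}
  0: ok
  4: VIOLATES
reach 4 via tau — violates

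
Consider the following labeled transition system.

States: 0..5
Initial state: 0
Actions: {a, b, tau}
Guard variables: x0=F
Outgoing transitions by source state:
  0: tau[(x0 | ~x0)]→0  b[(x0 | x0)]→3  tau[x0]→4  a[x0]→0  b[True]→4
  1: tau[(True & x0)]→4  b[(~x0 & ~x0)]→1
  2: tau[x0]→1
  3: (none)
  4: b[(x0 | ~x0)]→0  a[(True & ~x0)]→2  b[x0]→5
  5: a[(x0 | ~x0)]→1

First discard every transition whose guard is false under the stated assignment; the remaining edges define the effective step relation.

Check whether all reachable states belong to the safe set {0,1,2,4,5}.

Answer: INVARIANT HOLDS

Analysis:
Safe = {0,1,2,4,5}
Reachable = {0,2,4}
  0: safe
  2: safe
  4: safe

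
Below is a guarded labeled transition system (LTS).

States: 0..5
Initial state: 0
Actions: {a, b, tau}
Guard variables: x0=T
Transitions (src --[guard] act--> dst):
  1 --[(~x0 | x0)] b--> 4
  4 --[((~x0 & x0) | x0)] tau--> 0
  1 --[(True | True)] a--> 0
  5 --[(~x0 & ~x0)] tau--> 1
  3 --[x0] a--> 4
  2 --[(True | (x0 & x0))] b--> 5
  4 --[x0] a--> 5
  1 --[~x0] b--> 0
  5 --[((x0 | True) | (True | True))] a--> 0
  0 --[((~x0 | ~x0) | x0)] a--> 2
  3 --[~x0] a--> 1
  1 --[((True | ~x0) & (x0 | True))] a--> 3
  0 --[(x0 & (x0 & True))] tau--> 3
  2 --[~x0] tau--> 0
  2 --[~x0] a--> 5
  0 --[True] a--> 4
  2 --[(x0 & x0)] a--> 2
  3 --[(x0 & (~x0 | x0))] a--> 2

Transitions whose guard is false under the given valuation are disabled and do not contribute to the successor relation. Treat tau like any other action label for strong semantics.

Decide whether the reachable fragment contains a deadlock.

Reach set: {0,2,3,4,5}
  0: a→2  a→4  tau→3  [deg 3]
  2: a→2  b→5  [deg 2]
  3: a→2  a→4  [deg 2]
  4: a→5  tau→0  [deg 2]
  5: a→0  [deg 1]

Answer: DEADLOCK-FREE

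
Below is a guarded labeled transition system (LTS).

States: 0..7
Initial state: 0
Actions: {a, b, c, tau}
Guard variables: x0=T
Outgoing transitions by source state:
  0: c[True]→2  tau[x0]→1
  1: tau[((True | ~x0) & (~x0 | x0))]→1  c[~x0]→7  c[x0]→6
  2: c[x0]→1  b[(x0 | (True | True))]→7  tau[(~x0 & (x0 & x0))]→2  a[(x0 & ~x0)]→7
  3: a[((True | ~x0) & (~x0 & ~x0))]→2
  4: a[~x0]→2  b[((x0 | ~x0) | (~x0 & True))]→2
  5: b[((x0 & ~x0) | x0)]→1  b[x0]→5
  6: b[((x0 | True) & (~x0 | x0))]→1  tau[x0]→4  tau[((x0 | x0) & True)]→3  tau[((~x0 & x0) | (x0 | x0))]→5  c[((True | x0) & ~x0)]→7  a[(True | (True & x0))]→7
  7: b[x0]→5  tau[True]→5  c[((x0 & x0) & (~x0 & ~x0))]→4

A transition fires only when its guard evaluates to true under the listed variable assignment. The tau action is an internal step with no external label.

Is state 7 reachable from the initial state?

After dropping false guards: 16 live edges.
depth 0: {0}
depth 1: {1,2}  total {0,1,2}
depth 2: {6,7}  total {0,1,2,6,7}
depth 3: {3,4,5}  total {0,1,2,3,4,5,6,7}
R = {0,1,2,3,4,5,6,7}
Path to 7: c·b

Answer: REACHABLE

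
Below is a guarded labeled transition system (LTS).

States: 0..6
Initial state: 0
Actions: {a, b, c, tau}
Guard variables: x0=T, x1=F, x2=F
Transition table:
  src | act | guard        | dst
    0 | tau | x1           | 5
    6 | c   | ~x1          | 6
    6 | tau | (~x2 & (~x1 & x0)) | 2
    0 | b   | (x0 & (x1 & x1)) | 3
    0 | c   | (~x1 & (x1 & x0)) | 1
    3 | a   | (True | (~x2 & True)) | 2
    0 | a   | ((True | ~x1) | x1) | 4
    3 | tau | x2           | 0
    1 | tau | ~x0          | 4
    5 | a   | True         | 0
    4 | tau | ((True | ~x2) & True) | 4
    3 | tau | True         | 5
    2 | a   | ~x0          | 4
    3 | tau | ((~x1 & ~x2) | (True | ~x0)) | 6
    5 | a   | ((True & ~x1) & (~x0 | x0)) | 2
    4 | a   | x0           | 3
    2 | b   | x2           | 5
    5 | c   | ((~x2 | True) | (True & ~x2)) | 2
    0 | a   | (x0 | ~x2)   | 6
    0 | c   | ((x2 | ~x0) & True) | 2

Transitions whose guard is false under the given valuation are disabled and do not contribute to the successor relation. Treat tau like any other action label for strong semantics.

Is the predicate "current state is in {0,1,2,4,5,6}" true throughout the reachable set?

Answer: INVARIANT VIOLATED at state 3

Working:
Inv-set: {0,1,2,4,5,6}
R = {0,2,3,4,5,6}
  0: safe
  2: safe
  3: VIOLATES
  4: safe
  5: safe
  6: safe
reach 3 via a·a — violates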